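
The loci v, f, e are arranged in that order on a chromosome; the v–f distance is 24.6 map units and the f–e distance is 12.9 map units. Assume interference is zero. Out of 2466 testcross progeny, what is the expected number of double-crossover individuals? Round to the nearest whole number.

Map distances give recombination frequencies of 0.246 and 0.129 for the two intervals.
With no interference, expected double-crossover frequency = 0.246 × 0.129 = 0.03173.
Expected number = 0.03173 × 2466 = 78.26 ≈ 78.

78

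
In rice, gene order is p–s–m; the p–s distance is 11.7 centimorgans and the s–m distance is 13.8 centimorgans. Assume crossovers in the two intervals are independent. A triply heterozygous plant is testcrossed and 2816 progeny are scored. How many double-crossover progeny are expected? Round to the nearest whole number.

45

Map distances give recombination frequencies of 0.117 and 0.138 for the two intervals.
With no interference, expected double-crossover frequency = 0.117 × 0.138 = 0.01615.
Expected number = 0.01615 × 2816 = 45.47 ≈ 45.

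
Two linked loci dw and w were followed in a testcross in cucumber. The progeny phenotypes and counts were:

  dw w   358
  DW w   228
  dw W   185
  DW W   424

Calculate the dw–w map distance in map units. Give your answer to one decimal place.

34.6 map units

The two most frequent classes, DW W (424) and dw w (358), are the parental types, so the F1 was DW W / dw w.
The recombinant classes are DW w and dw W: 228 + 185 = 413.
Recombination frequency = 413/1195 = 0.3456 ≈ 34.6%, i.e. 34.6 map units.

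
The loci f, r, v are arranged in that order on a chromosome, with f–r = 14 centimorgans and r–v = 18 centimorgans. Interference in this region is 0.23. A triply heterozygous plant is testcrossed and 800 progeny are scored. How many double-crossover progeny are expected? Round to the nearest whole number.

16

Map distances give recombination frequencies of 0.140 and 0.180 for the two intervals.
With interference 0.23 (so coincidence = 0.77), expected double-crossover frequency = 0.140 × 0.180 × 0.77 = 0.01940.
Expected number = 0.01940 × 800 = 15.52 ≈ 16.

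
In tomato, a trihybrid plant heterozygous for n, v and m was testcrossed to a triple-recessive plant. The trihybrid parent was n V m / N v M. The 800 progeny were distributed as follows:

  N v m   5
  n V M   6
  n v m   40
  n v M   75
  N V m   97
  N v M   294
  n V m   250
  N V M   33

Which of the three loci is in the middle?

m

The two rarest classes, n V M and N v m, are the double crossovers. Comparing them with the parentals, only the m allele has switched, so m is the middle locus and the order is n – m – v.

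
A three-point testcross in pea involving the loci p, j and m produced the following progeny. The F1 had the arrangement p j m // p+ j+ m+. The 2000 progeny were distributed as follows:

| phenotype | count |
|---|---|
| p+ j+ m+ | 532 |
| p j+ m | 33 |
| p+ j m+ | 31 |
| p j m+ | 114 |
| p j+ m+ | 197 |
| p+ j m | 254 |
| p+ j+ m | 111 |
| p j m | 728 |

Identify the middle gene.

j

The two rarest classes, p j+ m and p+ j m+, are the double crossovers. Comparing them with the parentals, only the j allele has switched, so j is the middle locus and the order is m – j – p.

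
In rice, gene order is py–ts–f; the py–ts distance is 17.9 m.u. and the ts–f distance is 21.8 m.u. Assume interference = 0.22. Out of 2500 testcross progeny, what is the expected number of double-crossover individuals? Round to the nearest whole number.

76

Map distances give recombination frequencies of 0.179 and 0.218 for the two intervals.
With interference 0.22 (so coincidence = 0.78), expected double-crossover frequency = 0.179 × 0.218 × 0.78 = 0.03044.
Expected number = 0.03044 × 2500 = 76.09 ≈ 76.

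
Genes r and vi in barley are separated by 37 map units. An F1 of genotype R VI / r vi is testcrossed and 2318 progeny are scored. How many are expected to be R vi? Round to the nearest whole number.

A map distance of 37 map units corresponds to a recombination frequency of 0.370.
The F1 is R VI / r vi, so R vi is a recombinant gamete class with expected frequency r/2 = 0.370/2 = 0.1850.
Expected number = 0.1850 × 2318 = 428.83 ≈ 429.

429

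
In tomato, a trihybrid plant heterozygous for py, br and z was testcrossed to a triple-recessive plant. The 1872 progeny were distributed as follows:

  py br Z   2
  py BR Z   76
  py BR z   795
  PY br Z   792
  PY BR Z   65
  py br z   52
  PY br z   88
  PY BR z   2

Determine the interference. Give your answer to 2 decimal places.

The two most frequent reciprocal classes, PY br Z and py BR z, are the parental types, so the F1 was PY br Z / py BR z.
The two rarest classes, py br Z and PY BR z, are the double crossovers. Comparing them with the parentals, only the py allele has switched, so py is the middle locus and the order is z – py – br.
z–py: (164 + 4)/1872 = 0.0897; py–br: (117 + 4)/1872 = 0.0646.
Expected DCO frequency = 0.0897 × 0.0646 ≈ 0.00579; observed = 4/1872 ≈ 0.00214.
Coefficient of coincidence = 0.00214/0.00579 ≈ 0.37; interference = 1 − 0.37 = 0.63.

0.63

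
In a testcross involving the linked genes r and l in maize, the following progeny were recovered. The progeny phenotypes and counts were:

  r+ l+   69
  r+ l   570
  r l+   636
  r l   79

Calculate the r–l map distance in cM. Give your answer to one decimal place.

The two most frequent classes, r+ l (570) and r l+ (636), are the parental types, so the F1 was r+ l / r l+.
The recombinant classes are r+ l+ and r l: 69 + 79 = 148.
Recombination frequency = 148/1354 = 0.1093 ≈ 10.9%, i.e. 10.9 cM.

10.9 cM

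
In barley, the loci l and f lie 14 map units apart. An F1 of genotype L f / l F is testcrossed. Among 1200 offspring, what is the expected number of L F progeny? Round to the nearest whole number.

A map distance of 14 map units corresponds to a recombination frequency of 0.140.
The F1 is L f / l F, so L F is a recombinant gamete class with expected frequency r/2 = 0.140/2 = 0.0700.
Expected number = 0.0700 × 1200 = 84.00 ≈ 84.

84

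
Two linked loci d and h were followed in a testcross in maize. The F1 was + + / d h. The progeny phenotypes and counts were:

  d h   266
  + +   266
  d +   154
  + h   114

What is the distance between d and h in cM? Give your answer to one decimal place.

The recombinant classes are + h and d +: 114 + 154 = 268.
Recombination frequency = 268/800 = 0.3350 ≈ 33.5%, i.e. 33.5 cM.

33.5 cM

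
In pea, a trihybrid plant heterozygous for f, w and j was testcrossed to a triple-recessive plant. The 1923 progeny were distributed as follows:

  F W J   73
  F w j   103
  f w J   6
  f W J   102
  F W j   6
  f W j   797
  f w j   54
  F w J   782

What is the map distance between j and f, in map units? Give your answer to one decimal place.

11.3 map units

The two most frequent reciprocal classes, F w J and f W j, are the parental types, so the F1 was F w J / f W j.
The two rarest classes, f w J and F W j, are the double crossovers. Comparing them with the parentals, only the f allele has switched, so f is the middle locus and the order is j – f – w.
Crossovers in the j–f interval produce the single-crossover classes F w j and f W J (103 + 102 = 205) plus the double crossovers (12).
RF(j–f) = (205 + 12) / 1923 = 217/1923 = 0.1128 → 11.3 map units.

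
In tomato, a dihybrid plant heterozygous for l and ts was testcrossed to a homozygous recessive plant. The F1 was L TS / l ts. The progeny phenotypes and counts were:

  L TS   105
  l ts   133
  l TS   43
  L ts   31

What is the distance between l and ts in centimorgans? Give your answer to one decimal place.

23.7 centimorgans

The recombinant classes are L ts and l TS: 31 + 43 = 74.
Recombination frequency = 74/312 = 0.2372 ≈ 23.7%, i.e. 23.7 centimorgans.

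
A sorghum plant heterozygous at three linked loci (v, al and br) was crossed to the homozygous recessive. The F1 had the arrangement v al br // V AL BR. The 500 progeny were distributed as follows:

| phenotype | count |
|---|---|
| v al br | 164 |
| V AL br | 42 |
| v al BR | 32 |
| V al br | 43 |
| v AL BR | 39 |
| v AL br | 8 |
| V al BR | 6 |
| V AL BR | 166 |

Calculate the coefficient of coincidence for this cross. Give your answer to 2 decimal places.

0.83

The two rarest classes, v AL br and V al BR, are the double crossovers. Comparing them with the parentals, only the al allele has switched, so al is the middle locus and the order is br – al – v.
br–al: (74 + 14)/500 = 0.1760; al–v: (82 + 14)/500 = 0.1920.
Expected DCO frequency = 0.1760 × 0.1920 ≈ 0.03379; observed = 14/500 ≈ 0.02800.
Coefficient of coincidence = 0.02800/0.03379 ≈ 0.83.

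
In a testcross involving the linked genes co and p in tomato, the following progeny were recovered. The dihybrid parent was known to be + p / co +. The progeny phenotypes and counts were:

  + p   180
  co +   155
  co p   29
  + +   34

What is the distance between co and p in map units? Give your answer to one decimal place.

15.8 map units

The recombinant classes are + + and co p: 34 + 29 = 63.
Recombination frequency = 63/398 = 0.1583 ≈ 15.8%, i.e. 15.8 map units.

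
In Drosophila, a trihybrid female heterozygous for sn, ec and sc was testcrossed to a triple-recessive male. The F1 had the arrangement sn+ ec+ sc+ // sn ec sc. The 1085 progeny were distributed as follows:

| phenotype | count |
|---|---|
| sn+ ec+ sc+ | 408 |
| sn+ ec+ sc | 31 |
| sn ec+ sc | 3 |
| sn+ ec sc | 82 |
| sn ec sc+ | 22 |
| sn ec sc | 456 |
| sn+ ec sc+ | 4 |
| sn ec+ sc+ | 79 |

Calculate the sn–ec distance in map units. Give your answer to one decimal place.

15.5 map units

The two rarest classes, sn+ ec sc+ and sn ec+ sc, are the double crossovers. Comparing them with the parentals, only the ec allele has switched, so ec is the middle locus and the order is sn – ec – sc.
Crossovers in the sn–ec interval produce the single-crossover classes sn ec+ sc+ and sn+ ec sc (79 + 82 = 161) plus the double crossovers (7).
RF(sn–ec) = (161 + 7) / 1085 = 168/1085 = 0.1548 → 15.5 map units.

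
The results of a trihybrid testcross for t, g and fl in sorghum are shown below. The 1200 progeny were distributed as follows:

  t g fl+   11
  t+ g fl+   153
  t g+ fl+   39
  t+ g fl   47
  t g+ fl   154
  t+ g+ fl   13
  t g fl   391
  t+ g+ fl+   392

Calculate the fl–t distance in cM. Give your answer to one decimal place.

The two most frequent reciprocal classes, t g fl and t+ g+ fl+, are the parental types, so the F1 was t g fl / t+ g+ fl+.
The two rarest classes, t g fl+ and t+ g+ fl, are the double crossovers. Comparing them with the parentals, only the fl allele has switched, so fl is the middle locus and the order is g – fl – t.
Crossovers in the fl–t interval produce the single-crossover classes t+ g fl and t g+ fl+ (47 + 39 = 86) plus the double crossovers (24).
RF(fl–t) = (86 + 24) / 1200 = 110/1200 = 0.0917 → 9.2 cM.

9.2 cM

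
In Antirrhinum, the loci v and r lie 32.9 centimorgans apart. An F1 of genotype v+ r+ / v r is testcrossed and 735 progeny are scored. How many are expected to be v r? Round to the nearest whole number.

247

A map distance of 32.9 centimorgans corresponds to a recombination frequency of 0.329.
The F1 is v+ r+ / v r, so v r is a parental gamete class with expected frequency (1 − r)/2 = 0.671/2 = 0.3355.
Expected number = 0.3355 × 735 = 246.59 ≈ 247.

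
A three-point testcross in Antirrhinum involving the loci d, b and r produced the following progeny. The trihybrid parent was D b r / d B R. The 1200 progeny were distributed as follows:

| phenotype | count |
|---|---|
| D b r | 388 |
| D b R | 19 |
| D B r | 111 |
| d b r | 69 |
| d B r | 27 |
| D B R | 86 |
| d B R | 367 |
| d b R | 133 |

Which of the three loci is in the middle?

r

The two rarest classes, D b R and d B r, are the double crossovers. Comparing them with the parentals, only the r allele has switched, so r is the middle locus and the order is b – r – d.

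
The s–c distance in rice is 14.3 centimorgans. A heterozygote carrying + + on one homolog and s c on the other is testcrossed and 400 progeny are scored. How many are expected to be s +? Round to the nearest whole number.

29

A map distance of 14.3 centimorgans corresponds to a recombination frequency of 0.143.
The F1 is + + / s c, so s + is a recombinant gamete class with expected frequency r/2 = 0.143/2 = 0.0715.
Expected number = 0.0715 × 400 = 28.60 ≈ 29.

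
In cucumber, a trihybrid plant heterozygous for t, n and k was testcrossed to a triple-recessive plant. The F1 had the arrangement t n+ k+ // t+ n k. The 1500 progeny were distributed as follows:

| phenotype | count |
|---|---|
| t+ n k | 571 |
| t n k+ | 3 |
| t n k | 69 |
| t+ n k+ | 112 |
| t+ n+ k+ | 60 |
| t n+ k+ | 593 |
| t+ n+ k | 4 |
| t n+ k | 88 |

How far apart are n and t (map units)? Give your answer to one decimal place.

The two rarest classes, t n k+ and t+ n+ k, are the double crossovers. Comparing them with the parentals, only the n allele has switched, so n is the middle locus and the order is t – n – k.
Crossovers in the t–n interval produce the single-crossover classes t+ n+ k+ and t n k (60 + 69 = 129) plus the double crossovers (7).
RF(t–n) = (129 + 7) / 1500 = 136/1500 = 0.0907 → 9.1 map units.

9.1 map units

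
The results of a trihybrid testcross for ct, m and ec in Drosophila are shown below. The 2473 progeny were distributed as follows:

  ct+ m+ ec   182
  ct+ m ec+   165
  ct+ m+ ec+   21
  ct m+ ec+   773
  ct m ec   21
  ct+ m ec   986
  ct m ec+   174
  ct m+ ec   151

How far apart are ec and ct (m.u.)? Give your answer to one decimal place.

The two most frequent reciprocal classes, ct+ m ec and ct m+ ec+, are the parental types, so the F1 was ct+ m ec / ct m+ ec+.
The two rarest classes, ct m ec and ct+ m+ ec+, are the double crossovers. Comparing them with the parentals, only the ct allele has switched, so ct is the middle locus and the order is ec – ct – m.
Crossovers in the ec–ct interval produce the single-crossover classes ct+ m ec+ and ct m+ ec (165 + 151 = 316) plus the double crossovers (42).
RF(ec–ct) = (316 + 42) / 2473 = 358/2473 = 0.1448 → 14.5 m.u.

14.5 m.u.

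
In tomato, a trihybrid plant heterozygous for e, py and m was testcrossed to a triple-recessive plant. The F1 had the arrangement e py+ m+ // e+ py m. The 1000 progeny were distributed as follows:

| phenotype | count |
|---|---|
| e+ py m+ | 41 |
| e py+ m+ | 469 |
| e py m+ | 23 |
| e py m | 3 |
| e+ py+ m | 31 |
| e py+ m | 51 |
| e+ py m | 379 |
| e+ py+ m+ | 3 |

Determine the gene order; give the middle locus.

The two rarest classes, e+ py+ m+ and e py m, are the double crossovers. Comparing them with the parentals, only the e allele has switched, so e is the middle locus and the order is m – e – py.

e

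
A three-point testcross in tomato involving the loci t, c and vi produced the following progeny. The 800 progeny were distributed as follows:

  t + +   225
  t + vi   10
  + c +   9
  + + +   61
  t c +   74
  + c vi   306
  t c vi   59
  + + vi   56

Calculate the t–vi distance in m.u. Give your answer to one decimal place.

17.4 m.u.

The two most frequent reciprocal classes, + c vi and t + +, are the parental types, so the F1 was + c vi / t + +.
The two rarest classes, + c + and t + vi, are the double crossovers. Comparing them with the parentals, only the vi allele has switched, so vi is the middle locus and the order is t – vi – c.
Crossovers in the t–vi interval produce the single-crossover classes t c vi and + + + (59 + 61 = 120) plus the double crossovers (19).
RF(t–vi) = (120 + 19) / 800 = 139/800 = 0.1737 → 17.4 m.u.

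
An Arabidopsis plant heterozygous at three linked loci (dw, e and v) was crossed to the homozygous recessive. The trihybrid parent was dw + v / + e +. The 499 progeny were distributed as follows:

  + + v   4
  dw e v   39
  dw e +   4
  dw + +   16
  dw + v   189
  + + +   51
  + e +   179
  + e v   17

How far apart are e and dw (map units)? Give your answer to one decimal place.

19.6 map units

The two rarest classes, + + v and dw e +, are the double crossovers. Comparing them with the parentals, only the dw allele has switched, so dw is the middle locus and the order is e – dw – v.
Crossovers in the e–dw interval produce the single-crossover classes dw e v and + + + (39 + 51 = 90) plus the double crossovers (8).
RF(e–dw) = (90 + 8) / 499 = 98/499 = 0.1964 → 19.6 map units.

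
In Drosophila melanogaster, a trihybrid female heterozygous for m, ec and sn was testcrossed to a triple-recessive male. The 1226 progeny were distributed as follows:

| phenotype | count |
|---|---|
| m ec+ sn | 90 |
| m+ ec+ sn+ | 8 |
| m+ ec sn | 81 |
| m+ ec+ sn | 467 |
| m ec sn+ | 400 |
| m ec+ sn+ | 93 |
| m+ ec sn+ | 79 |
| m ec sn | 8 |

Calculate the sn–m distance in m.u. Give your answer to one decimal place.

15.1 m.u.

The two most frequent reciprocal classes, m ec sn+ and m+ ec+ sn, are the parental types, so the F1 was m ec sn+ / m+ ec+ sn.
The two rarest classes, m ec sn and m+ ec+ sn+, are the double crossovers. Comparing them with the parentals, only the sn allele has switched, so sn is the middle locus and the order is m – sn – ec.
Crossovers in the m–sn interval produce the single-crossover classes m+ ec sn+ and m ec+ sn (79 + 90 = 169) plus the double crossovers (16).
RF(m–sn) = (169 + 16) / 1226 = 185/1226 = 0.1509 → 15.1 m.u.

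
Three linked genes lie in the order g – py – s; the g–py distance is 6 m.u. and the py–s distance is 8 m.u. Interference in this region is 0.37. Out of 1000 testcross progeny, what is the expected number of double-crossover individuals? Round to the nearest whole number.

3

Map distances give recombination frequencies of 0.060 and 0.080 for the two intervals.
With interference 0.37 (so coincidence = 0.63), expected double-crossover frequency = 0.060 × 0.080 × 0.63 = 0.00302.
Expected number = 0.00302 × 1000 = 3.02 ≈ 3.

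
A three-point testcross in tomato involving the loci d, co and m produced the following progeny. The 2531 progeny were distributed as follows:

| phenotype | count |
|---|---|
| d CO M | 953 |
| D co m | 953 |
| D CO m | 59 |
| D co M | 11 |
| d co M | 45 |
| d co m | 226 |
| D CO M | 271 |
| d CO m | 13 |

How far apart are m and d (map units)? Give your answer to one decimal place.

The two most frequent reciprocal classes, d CO M and D co m, are the parental types, so the F1 was d CO M / D co m.
The two rarest classes, d CO m and D co M, are the double crossovers. Comparing them with the parentals, only the m allele has switched, so m is the middle locus and the order is d – m – co.
Crossovers in the d–m interval produce the single-crossover classes D CO M and d co m (271 + 226 = 497) plus the double crossovers (24).
RF(d–m) = (497 + 24) / 2531 = 521/2531 = 0.2058 → 20.6 map units.

20.6 map units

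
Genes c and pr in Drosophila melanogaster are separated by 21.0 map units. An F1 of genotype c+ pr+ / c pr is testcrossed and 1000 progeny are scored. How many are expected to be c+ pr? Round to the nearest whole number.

A map distance of 21.0 map units corresponds to a recombination frequency of 0.210.
The F1 is c+ pr+ / c pr, so c+ pr is a recombinant gamete class with expected frequency r/2 = 0.210/2 = 0.1050.
Expected number = 0.1050 × 1000 = 105.00 ≈ 105.

105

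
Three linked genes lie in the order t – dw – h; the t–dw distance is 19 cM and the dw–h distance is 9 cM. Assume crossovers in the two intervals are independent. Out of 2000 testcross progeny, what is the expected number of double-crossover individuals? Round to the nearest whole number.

34

Map distances give recombination frequencies of 0.190 and 0.090 for the two intervals.
With no interference, expected double-crossover frequency = 0.190 × 0.090 = 0.01710.
Expected number = 0.01710 × 2000 = 34.20 ≈ 34.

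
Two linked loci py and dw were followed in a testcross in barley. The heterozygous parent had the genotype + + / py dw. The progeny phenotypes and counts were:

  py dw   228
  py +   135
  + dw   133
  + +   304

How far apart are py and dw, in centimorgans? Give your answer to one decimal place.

The recombinant classes are + dw and py +: 133 + 135 = 268.
Recombination frequency = 268/800 = 0.3350 ≈ 33.5%, i.e. 33.5 centimorgans.

33.5 centimorgans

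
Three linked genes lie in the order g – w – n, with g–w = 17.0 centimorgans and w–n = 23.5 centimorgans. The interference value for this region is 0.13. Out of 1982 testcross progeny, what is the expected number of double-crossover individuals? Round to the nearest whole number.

69

Map distances give recombination frequencies of 0.170 and 0.235 for the two intervals.
With interference 0.13 (so coincidence = 0.87), expected double-crossover frequency = 0.170 × 0.235 × 0.87 = 0.03476.
Expected number = 0.03476 × 1982 = 68.89 ≈ 69.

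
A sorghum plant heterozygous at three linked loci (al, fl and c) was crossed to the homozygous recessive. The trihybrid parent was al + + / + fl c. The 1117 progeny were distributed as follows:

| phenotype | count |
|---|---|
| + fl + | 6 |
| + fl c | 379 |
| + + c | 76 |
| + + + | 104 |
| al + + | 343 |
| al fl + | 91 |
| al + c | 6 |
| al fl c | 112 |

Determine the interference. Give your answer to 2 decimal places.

The two rarest classes, al + c and + fl +, are the double crossovers. Comparing them with the parentals, only the c allele has switched, so c is the middle locus and the order is al – c – fl.
al–c: (216 + 12)/1117 = 0.2041; c–fl: (167 + 12)/1117 = 0.1603.
Expected DCO frequency = 0.2041 × 0.1603 ≈ 0.03272; observed = 12/1117 ≈ 0.01074.
Coefficient of coincidence = 0.01074/0.03272 ≈ 0.33; interference = 1 − 0.33 = 0.67.

0.67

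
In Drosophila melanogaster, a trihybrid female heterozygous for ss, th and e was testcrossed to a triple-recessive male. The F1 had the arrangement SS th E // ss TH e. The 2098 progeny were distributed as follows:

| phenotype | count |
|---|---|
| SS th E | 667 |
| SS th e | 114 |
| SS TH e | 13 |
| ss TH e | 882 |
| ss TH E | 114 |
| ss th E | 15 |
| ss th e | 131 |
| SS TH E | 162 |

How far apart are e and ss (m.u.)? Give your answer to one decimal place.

12.2 m.u.

The two rarest classes, ss th E and SS TH e, are the double crossovers. Comparing them with the parentals, only the ss allele has switched, so ss is the middle locus and the order is th – ss – e.
Crossovers in the ss–e interval produce the single-crossover classes SS th e and ss TH E (114 + 114 = 228) plus the double crossovers (28).
RF(ss–e) = (228 + 28) / 2098 = 256/2098 = 0.1220 → 12.2 m.u.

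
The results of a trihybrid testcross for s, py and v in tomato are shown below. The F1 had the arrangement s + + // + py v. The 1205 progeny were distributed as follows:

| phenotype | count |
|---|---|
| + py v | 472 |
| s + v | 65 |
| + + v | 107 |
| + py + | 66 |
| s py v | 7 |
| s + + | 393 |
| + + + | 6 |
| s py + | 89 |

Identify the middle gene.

The two rarest classes, + + + and s py v, are the double crossovers. Comparing them with the parentals, only the s allele has switched, so s is the middle locus and the order is py – s – v.

s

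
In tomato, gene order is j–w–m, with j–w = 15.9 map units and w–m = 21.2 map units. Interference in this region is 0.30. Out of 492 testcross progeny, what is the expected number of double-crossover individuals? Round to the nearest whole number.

12

Map distances give recombination frequencies of 0.159 and 0.212 for the two intervals.
With interference 0.30 (so coincidence = 0.70), expected double-crossover frequency = 0.159 × 0.212 × 0.70 = 0.02360.
Expected number = 0.02360 × 492 = 11.61 ≈ 12.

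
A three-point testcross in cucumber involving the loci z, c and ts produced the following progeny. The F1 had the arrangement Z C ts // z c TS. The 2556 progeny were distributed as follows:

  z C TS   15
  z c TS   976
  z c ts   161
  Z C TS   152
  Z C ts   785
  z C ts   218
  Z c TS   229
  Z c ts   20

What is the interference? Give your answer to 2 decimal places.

The two rarest classes, Z c ts and z C TS, are the double crossovers. Comparing them with the parentals, only the c allele has switched, so c is the middle locus and the order is ts – c – z.
ts–c: (313 + 35)/2556 = 0.1362; c–z: (447 + 35)/2556 = 0.1886.
Expected DCO frequency = 0.1362 × 0.1886 ≈ 0.02569; observed = 35/2556 ≈ 0.01369.
Coefficient of coincidence = 0.01369/0.02569 ≈ 0.53; interference = 1 − 0.53 = 0.47.

0.47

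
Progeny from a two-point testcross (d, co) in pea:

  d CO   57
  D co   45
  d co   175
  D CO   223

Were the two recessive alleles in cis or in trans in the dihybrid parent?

cis

The two most frequent classes are D CO (223) and d co (175); these are the parental (non-recombinant) types.
So the F1 carried D CO on one chromosome and d co on the other — the recessive alleles are on the same chromosome (cis / coupling).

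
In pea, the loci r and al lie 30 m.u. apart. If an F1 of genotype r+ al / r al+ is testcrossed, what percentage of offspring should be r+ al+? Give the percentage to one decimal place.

A map distance of 30 m.u. corresponds to a recombination frequency of 0.300.
The F1 is r+ al / r al+, so r+ al+ is a recombinant gamete class with expected frequency r/2 = 0.300/2 = 0.1500.
That is 0.1500 = 15.0% of the progeny.

15.0%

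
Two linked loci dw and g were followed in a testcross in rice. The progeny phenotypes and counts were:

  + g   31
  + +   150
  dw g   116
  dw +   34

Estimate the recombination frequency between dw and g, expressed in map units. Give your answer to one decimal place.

The two most frequent classes, + + (150) and dw g (116), are the parental types, so the F1 was + + / dw g.
The recombinant classes are + g and dw +: 31 + 34 = 65.
Recombination frequency = 65/331 = 0.1964 ≈ 19.6%, i.e. 19.6 map units.

19.6 map units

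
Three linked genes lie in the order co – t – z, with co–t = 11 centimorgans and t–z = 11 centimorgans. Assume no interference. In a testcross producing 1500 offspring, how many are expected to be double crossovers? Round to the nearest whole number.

18

Map distances give recombination frequencies of 0.110 and 0.110 for the two intervals.
With no interference, expected double-crossover frequency = 0.110 × 0.110 = 0.01210.
Expected number = 0.01210 × 1500 = 18.15 ≈ 18.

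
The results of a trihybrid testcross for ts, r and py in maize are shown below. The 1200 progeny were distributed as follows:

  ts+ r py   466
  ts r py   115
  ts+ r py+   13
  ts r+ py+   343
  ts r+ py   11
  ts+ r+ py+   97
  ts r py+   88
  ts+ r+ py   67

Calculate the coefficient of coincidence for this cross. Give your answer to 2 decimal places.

0.68

The two most frequent reciprocal classes, ts+ r py and ts r+ py+, are the parental types, so the F1 was ts+ r py / ts r+ py+.
The two rarest classes, ts+ r py+ and ts r+ py, are the double crossovers. Comparing them with the parentals, only the py allele has switched, so py is the middle locus and the order is ts – py – r.
ts–py: (212 + 24)/1200 = 0.1967; py–r: (155 + 24)/1200 = 0.1492.
Expected DCO frequency = 0.1967 × 0.1492 ≈ 0.02935; observed = 24/1200 ≈ 0.02000.
Coefficient of coincidence = 0.02000/0.02935 ≈ 0.68.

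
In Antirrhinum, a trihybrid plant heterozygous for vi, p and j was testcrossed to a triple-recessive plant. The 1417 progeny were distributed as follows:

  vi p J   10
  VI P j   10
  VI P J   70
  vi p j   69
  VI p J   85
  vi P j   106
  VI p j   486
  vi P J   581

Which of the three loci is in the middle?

p

The two most frequent reciprocal classes, VI p j and vi P J, are the parental types, so the F1 was VI p j / vi P J.
The two rarest classes, VI P j and vi p J, are the double crossovers. Comparing them with the parentals, only the p allele has switched, so p is the middle locus and the order is vi – p – j.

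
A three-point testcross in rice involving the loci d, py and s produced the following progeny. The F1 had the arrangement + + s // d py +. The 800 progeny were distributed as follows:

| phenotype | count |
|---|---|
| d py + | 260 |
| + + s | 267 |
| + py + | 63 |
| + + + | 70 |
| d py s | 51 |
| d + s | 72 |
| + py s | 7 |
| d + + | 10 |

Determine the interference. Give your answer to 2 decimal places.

The two rarest classes, + py s and d + +, are the double crossovers. Comparing them with the parentals, only the py allele has switched, so py is the middle locus and the order is s – py – d.
s–py: (121 + 17)/800 = 0.1725; py–d: (135 + 17)/800 = 0.1900.
Expected DCO frequency = 0.1725 × 0.1900 ≈ 0.03277; observed = 17/800 ≈ 0.02125.
Coefficient of coincidence = 0.02125/0.03277 ≈ 0.65; interference = 1 − 0.65 = 0.35.

0.35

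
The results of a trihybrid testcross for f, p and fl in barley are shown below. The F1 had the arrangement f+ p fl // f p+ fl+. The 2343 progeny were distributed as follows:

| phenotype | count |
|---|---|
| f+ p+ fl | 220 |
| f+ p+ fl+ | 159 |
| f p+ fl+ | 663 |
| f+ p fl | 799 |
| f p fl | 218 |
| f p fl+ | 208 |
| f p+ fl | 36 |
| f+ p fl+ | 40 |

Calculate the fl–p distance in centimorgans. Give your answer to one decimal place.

The two rarest classes, f+ p fl+ and f p+ fl, are the double crossovers. Comparing them with the parentals, only the fl allele has switched, so fl is the middle locus and the order is p – fl – f.
Crossovers in the p–fl interval produce the single-crossover classes f+ p+ fl and f p fl+ (220 + 208 = 428) plus the double crossovers (76).
RF(p–fl) = (428 + 76) / 2343 = 504/2343 = 0.2151 → 21.5 centimorgans.

21.5 centimorgans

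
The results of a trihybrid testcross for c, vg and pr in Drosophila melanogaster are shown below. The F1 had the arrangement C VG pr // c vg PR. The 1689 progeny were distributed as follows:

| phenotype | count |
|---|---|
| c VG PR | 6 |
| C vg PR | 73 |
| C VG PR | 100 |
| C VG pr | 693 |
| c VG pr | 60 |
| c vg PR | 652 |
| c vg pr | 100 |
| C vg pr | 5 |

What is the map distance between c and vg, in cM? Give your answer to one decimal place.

The two rarest classes, C vg pr and c VG PR, are the double crossovers. Comparing them with the parentals, only the vg allele has switched, so vg is the middle locus and the order is c – vg – pr.
Crossovers in the c–vg interval produce the single-crossover classes c VG pr and C vg PR (60 + 73 = 133) plus the double crossovers (11).
RF(c–vg) = (133 + 11) / 1689 = 144/1689 = 0.0853 → 8.5 cM.

8.5 cM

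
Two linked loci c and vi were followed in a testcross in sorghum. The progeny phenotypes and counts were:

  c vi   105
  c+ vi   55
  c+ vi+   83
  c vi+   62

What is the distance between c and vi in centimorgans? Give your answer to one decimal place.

38.4 centimorgans

The two most frequent classes, c+ vi+ (83) and c vi (105), are the parental types, so the F1 was c+ vi+ / c vi.
The recombinant classes are c+ vi and c vi+: 55 + 62 = 117.
Recombination frequency = 117/305 = 0.3836 ≈ 38.4%, i.e. 38.4 centimorgans.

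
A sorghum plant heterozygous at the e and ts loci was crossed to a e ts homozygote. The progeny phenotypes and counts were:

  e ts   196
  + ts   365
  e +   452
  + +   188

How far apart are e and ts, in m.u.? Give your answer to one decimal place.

The two most frequent classes, + ts (365) and e + (452), are the parental types, so the F1 was + ts / e +.
The recombinant classes are + + and e ts: 188 + 196 = 384.
Recombination frequency = 384/1201 = 0.3197 ≈ 32.0%, i.e. 32.0 m.u.

32.0 m.u.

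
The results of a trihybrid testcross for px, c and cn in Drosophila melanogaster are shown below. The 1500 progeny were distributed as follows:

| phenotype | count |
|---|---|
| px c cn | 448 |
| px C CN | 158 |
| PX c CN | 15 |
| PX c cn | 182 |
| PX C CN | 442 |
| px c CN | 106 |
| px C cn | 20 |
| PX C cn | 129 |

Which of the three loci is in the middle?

The two most frequent reciprocal classes, px c cn and PX C CN, are the parental types, so the F1 was px c cn / PX C CN.
The two rarest classes, px C cn and PX c CN, are the double crossovers. Comparing them with the parentals, only the c allele has switched, so c is the middle locus and the order is px – c – cn.

c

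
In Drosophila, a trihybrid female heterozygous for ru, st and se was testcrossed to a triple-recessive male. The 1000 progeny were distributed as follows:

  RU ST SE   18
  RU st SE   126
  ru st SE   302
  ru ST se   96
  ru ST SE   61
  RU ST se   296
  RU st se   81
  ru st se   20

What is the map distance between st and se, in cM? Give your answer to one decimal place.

18.0 cM

The two most frequent reciprocal classes, RU ST se and ru st SE, are the parental types, so the F1 was RU ST se / ru st SE.
The two rarest classes, RU ST SE and ru st se, are the double crossovers. Comparing them with the parentals, only the se allele has switched, so se is the middle locus and the order is st – se – ru.
Crossovers in the st–se interval produce the single-crossover classes RU st se and ru ST SE (81 + 61 = 142) plus the double crossovers (38).
RF(st–se) = (142 + 38) / 1000 = 180/1000 = 0.1800 → 18.0 cM.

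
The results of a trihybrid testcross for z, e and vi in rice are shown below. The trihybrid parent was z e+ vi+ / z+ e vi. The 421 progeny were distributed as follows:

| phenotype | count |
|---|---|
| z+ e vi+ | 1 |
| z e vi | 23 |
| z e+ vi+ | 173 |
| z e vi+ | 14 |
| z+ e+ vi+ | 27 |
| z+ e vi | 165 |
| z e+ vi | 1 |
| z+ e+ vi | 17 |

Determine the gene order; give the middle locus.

The two rarest classes, z e+ vi and z+ e vi+, are the double crossovers. Comparing them with the parentals, only the vi allele has switched, so vi is the middle locus and the order is z – vi – e.

vi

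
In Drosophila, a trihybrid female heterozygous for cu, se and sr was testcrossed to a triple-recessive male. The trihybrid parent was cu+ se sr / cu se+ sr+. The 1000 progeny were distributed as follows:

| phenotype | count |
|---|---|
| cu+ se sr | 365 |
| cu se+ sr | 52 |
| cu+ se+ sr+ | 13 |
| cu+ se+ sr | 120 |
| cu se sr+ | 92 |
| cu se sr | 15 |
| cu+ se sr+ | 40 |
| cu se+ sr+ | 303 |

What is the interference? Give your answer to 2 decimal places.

The two rarest classes, cu se sr and cu+ se+ sr+, are the double crossovers. Comparing them with the parentals, only the cu allele has switched, so cu is the middle locus and the order is se – cu – sr.
se–cu: (212 + 28)/1000 = 0.2400; cu–sr: (92 + 28)/1000 = 0.1200.
Expected DCO frequency = 0.2400 × 0.1200 ≈ 0.02880; observed = 28/1000 ≈ 0.02800.
Coefficient of coincidence = 0.02800/0.02880 ≈ 0.97; interference = 1 − 0.97 = 0.03.

0.03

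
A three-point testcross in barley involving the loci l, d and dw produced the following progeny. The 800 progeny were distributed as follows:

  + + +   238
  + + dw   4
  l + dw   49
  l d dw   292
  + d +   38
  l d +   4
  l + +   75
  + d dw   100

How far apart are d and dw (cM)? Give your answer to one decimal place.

11.9 cM

The two most frequent reciprocal classes, l d dw and + + +, are the parental types, so the F1 was l d dw / + + +.
The two rarest classes, l d + and + + dw, are the double crossovers. Comparing them with the parentals, only the dw allele has switched, so dw is the middle locus and the order is l – dw – d.
Crossovers in the dw–d interval produce the single-crossover classes l + dw and + d + (49 + 38 = 87) plus the double crossovers (8).
RF(dw–d) = (87 + 8) / 800 = 95/800 = 0.1187 → 11.9 cM.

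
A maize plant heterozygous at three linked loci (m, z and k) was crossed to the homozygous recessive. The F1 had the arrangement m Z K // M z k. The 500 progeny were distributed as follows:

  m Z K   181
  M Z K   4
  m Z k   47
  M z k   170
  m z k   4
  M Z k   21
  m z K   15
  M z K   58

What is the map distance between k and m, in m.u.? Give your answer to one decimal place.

The two rarest classes, M Z K and m z k, are the double crossovers. Comparing them with the parentals, only the m allele has switched, so m is the middle locus and the order is k – m – z.
Crossovers in the k–m interval produce the single-crossover classes m Z k and M z K (47 + 58 = 105) plus the double crossovers (8).
RF(k–m) = (105 + 8) / 500 = 113/500 = 0.2260 → 22.6 m.u.

22.6 m.u.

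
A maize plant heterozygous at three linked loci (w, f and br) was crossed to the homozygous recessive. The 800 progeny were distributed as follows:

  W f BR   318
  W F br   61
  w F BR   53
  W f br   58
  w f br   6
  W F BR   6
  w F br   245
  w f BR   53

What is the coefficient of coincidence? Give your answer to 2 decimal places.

0.62

The two most frequent reciprocal classes, w F br and W f BR, are the parental types, so the F1 was w F br / W f BR.
The two rarest classes, w f br and W F BR, are the double crossovers. Comparing them with the parentals, only the f allele has switched, so f is the middle locus and the order is w – f – br.
w–f: (114 + 12)/800 = 0.1575; f–br: (111 + 12)/800 = 0.1537.
Expected DCO frequency = 0.1575 × 0.1537 ≈ 0.02421; observed = 12/800 ≈ 0.01500.
Coefficient of coincidence = 0.01500/0.02421 ≈ 0.62.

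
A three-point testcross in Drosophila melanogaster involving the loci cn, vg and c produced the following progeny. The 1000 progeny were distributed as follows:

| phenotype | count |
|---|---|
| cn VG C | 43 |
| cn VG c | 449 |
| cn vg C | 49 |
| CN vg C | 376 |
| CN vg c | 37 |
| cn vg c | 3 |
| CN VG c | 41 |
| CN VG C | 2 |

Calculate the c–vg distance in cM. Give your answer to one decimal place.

The two most frequent reciprocal classes, CN vg C and cn VG c, are the parental types, so the F1 was CN vg C / cn VG c.
The two rarest classes, CN VG C and cn vg c, are the double crossovers. Comparing them with the parentals, only the vg allele has switched, so vg is the middle locus and the order is cn – vg – c.
Crossovers in the vg–c interval produce the single-crossover classes CN vg c and cn VG C (37 + 43 = 80) plus the double crossovers (5).
RF(vg–c) = (80 + 5) / 1000 = 85/1000 = 0.0850 → 8.5 cM.

8.5 cM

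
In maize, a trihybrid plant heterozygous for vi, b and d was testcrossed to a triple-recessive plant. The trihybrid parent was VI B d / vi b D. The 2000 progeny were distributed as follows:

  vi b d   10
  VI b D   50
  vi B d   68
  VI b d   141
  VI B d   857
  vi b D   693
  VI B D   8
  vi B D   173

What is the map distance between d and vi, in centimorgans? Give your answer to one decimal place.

The two rarest classes, VI B D and vi b d, are the double crossovers. Comparing them with the parentals, only the d allele has switched, so d is the middle locus and the order is vi – d – b.
Crossovers in the vi–d interval produce the single-crossover classes vi B d and VI b D (68 + 50 = 118) plus the double crossovers (18).
RF(vi–d) = (118 + 18) / 2000 = 136/2000 = 0.0680 → 6.8 centimorgans.

6.8 centimorgans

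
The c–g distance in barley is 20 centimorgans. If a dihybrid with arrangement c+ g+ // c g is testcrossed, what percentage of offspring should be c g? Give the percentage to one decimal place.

40.0%

A map distance of 20 centimorgans corresponds to a recombination frequency of 0.200.
The F1 is c+ g+ / c g, so c g is a parental gamete class with expected frequency (1 − r)/2 = 0.800/2 = 0.4000.
That is 0.4000 = 40.0% of the progeny.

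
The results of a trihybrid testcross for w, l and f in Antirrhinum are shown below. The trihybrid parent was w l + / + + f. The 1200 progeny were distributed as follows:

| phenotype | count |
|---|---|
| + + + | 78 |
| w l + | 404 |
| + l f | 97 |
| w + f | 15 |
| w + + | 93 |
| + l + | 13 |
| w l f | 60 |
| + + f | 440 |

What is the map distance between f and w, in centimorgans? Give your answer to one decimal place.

13.8 centimorgans

The two rarest classes, + l + and w + f, are the double crossovers. Comparing them with the parentals, only the w allele has switched, so w is the middle locus and the order is f – w – l.
Crossovers in the f–w interval produce the single-crossover classes w l f and + + + (60 + 78 = 138) plus the double crossovers (28).
RF(f–w) = (138 + 28) / 1200 = 166/1200 = 0.1383 → 13.8 centimorgans.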